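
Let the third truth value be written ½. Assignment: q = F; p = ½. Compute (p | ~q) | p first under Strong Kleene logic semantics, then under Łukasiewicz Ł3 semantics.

T; T

In Strong Kleene logic: ~q = ~F = T
p | ~q = ½ | T = T
(p | ~q) | p = T | ½ = T
In Łukasiewicz Ł3: ~q = ~F = T
p | ~q = ½ | T = T
(p | ~q) | p = T | ½ = T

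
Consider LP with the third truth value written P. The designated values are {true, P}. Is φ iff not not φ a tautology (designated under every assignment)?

Every assignment of φ over {true, P, false} gives a value in {true, P}.
In particular, with φ=P: φ iff not not φ = P.

Yes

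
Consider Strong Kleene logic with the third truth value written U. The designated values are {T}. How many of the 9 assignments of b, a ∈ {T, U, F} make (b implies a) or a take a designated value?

Of the 9 assignments, 5 give a value in {T}.

5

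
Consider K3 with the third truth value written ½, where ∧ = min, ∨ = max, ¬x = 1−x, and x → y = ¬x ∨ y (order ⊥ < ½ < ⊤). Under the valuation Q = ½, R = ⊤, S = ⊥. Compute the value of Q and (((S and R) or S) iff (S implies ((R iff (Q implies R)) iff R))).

S and R = ⊥ and ⊤ = ⊥
(S and R) or S = ⊥ or ⊥ = ⊥
Q implies R = ½ implies ⊤ = ⊤  [not ½ or ⊤]
R iff (Q implies R) = ⊤ iff ⊤ = ⊤
(R iff (Q implies R)) iff R = ⊤ iff ⊤ = ⊤
S implies ((R iff (Q implies R)) iff R) = ⊥ implies ⊤ = ⊤
((S and R) or S) iff (S implies ((R iff (Q implies R)) iff R)) = ⊥ iff ⊤ = ⊥
Q and (((S and R) or S) iff (S implies ((R iff (Q implies R)) iff R))) = ½ and ⊥ = ⊥

⊥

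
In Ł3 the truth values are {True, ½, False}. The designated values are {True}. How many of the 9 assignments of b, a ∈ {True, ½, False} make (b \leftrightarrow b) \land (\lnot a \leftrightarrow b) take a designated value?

Designated under: (b=True, a=False); (b=½, a=½); (b=False, a=True).

3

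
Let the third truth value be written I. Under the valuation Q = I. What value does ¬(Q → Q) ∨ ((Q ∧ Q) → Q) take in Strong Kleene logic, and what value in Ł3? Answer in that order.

In Strong Kleene logic: Q → Q = I → I = I  [¬I ∨ I]
¬(Q → Q) = ¬I = I
Q ∧ Q = I ∧ I = I
(Q ∧ Q) → Q = I → I = I
¬(Q → Q) ∨ ((Q ∧ Q) → Q) = I ∨ I = I
In Ł3: Q → Q = I → I = T  [min(1, 1−½+½)]
¬(Q → Q) = ¬T = F
Q ∧ Q = I ∧ I = I
(Q ∧ Q) → Q = I → I = T
¬(Q → Q) ∨ ((Q ∧ Q) → Q) = F ∨ T = T
They differ because Strong Kleene logic and Ł3 treat I differently under implication.

I; T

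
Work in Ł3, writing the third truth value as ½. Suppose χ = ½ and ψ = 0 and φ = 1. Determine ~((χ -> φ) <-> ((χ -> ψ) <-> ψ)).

χ -> φ = ½ -> 1 = 1  [min(1, 1−½+1)]
χ -> ψ = ½ -> 0 = ½
(χ -> ψ) <-> ψ = ½ <-> 0 = ½
(χ -> φ) <-> ((χ -> ψ) <-> ψ) = 1 <-> ½ = ½
~((χ -> φ) <-> ((χ -> ψ) <-> ψ)) = ~½ = ½

½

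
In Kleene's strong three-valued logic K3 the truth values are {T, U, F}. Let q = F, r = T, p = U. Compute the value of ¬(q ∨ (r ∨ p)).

F

r ∨ p = T ∨ U = T
q ∨ (r ∨ p) = F ∨ T = T
¬(q ∨ (r ∨ p)) = ¬T = F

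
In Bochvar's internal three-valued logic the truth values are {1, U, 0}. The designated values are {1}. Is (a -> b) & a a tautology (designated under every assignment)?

No

Countermodel: a=1, b=U gives U, which is not designated.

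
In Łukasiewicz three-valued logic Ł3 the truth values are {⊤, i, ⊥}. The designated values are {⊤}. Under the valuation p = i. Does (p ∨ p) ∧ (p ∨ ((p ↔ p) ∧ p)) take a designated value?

No

p ∨ p = i ∨ i = i
p ↔ p = i ↔ i = ⊤
(p ↔ p) ∧ p = ⊤ ∧ i = i
p ∨ ((p ↔ p) ∧ p) = i ∨ i = i
(p ∨ p) ∧ (p ∨ ((p ↔ p) ∧ p)) = i ∧ i = i
i ∉ {⊤}.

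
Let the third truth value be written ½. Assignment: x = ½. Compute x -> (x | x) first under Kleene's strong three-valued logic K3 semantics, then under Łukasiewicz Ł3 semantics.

½; ⊤

In Kleene's strong three-valued logic K3: x | x = ½ | ½ = ½
x -> (x | x) = ½ -> ½ = ½  [~½ | ½]
In Łukasiewicz Ł3: x | x = ½ | ½ = ½
x -> (x | x) = ½ -> ½ = ⊤  [min(1, 1−½+½)]
They differ because Kleene's strong three-valued logic K3 and Łukasiewicz Ł3 treat ½ differently under implication.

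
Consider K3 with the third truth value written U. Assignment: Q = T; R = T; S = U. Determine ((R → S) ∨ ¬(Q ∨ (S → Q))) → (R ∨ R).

R → S = T → U = U  [¬T ∨ U]
S → Q = U → T = T
Q ∨ (S → Q) = T ∨ T = T
¬(Q ∨ (S → Q)) = ¬T = F
(R → S) ∨ ¬(Q ∨ (S → Q)) = U ∨ F = U
R ∨ R = T ∨ T = T
((R → S) ∨ ¬(Q ∨ (S → Q))) → (R ∨ R) = U → T = T

T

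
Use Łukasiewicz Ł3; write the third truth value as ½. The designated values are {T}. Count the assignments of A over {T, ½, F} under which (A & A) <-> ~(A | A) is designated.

A=T: F ·
A=½: T ✓
A=F: F ·

1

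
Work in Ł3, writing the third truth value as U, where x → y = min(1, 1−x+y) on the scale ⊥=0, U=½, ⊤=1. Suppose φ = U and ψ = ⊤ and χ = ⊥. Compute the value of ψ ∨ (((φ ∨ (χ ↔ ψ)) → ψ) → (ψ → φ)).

⊤

χ ↔ ψ = ⊥ ↔ ⊤ = ⊥
φ ∨ (χ ↔ ψ) = U ∨ ⊥ = U
(φ ∨ (χ ↔ ψ)) → ψ = U → ⊤ = ⊤  [min(1, 1−½+1)]
ψ → φ = ⊤ → U = U
((φ ∨ (χ ↔ ψ)) → ψ) → (ψ → φ) = ⊤ → U = U
ψ ∨ (((φ ∨ (χ ↔ ψ)) → ψ) → (ψ → φ)) = ⊤ ∨ U = ⊤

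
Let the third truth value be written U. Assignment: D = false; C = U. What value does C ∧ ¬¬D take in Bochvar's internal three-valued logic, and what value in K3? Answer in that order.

U; false

In Bochvar's internal three-valued logic: ¬D = ¬false = true
¬¬D = ¬true = false
C ∧ ¬¬D = U ∧ false = U
In K3: ¬D = ¬false = true
¬¬D = ¬true = false
C ∧ ¬¬D = U ∧ false = false
They differ because Bochvar's internal three-valued logic and K3 treat U differently under the binary connectives.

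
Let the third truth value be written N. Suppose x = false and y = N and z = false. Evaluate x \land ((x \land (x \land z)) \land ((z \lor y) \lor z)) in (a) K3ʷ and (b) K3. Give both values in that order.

N; false

In K3ʷ: x \land z = false \land false = false
x \land (x \land z) = false \land false = false
z \lor y = false \lor N = N
(z \lor y) \lor z = N \lor false = N
(x \land (x \land z)) \land ((z \lor y) \lor z) = false \land N = N
x \land ((x \land (x \land z)) \land ((z \lor y) \lor z)) = false \land N = N
In K3: x \land z = false \land false = false
x \land (x \land z) = false \land false = false
z \lor y = false \lor N = N
(z \lor y) \lor z = N \lor false = N
(x \land (x \land z)) \land ((z \lor y) \lor z) = false \land N = false
x \land ((x \land (x \land z)) \land ((z \lor y) \lor z)) = false \land false = false
They differ because K3ʷ and K3 treat N differently under the binary connectives.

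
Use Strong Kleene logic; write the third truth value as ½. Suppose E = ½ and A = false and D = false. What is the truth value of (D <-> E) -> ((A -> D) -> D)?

½

D <-> E = false <-> ½ = ½
A -> D = false -> false = true
(A -> D) -> D = true -> false = false
(D <-> E) -> ((A -> D) -> D) = ½ -> false = ½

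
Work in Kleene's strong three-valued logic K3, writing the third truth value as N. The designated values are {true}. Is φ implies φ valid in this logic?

No

Countermodel: φ=N gives N, which is not designated.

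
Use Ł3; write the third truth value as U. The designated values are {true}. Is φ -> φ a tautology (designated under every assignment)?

Yes

Every assignment of φ over {true, U, false} gives a value in {true}.
In particular, with φ=U: φ -> φ = true.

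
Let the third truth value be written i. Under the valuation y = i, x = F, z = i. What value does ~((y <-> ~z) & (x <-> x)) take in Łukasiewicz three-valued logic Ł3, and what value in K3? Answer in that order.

In Łukasiewicz three-valued logic Ł3: ~z = ~i = i
y <-> ~z = i <-> i = T  [1 − |½−½|]
x <-> x = F <-> F = T
(y <-> ~z) & (x <-> x) = T & T = T
~((y <-> ~z) & (x <-> x)) = ~T = F
In K3: ~z = ~i = i
y <-> ~z = i <-> i = i
x <-> x = F <-> F = T
(y <-> ~z) & (x <-> x) = i & T = i
~((y <-> ~z) & (x <-> x)) = ~i = i
They differ because Łukasiewicz three-valued logic Ł3 and K3 treat i differently under implication.

F; i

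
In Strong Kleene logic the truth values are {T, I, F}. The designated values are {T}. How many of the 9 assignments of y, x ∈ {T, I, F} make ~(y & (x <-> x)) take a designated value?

3

Designated under: (y=F, x=T); (y=F, x=I); (y=F, x=F).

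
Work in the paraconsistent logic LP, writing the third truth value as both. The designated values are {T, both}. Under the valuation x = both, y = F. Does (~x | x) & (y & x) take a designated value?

~x = ~both = both
~x | x = both | both = both
y & x = F & both = F
(~x | x) & (y & x) = both & F = F
F ∉ {T, both}.

No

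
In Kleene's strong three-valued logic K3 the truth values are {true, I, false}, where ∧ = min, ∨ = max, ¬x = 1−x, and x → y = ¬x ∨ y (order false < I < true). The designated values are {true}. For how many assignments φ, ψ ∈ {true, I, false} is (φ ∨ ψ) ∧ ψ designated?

Designated under: (φ=true, ψ=true); (φ=I, ψ=true); (φ=false, ψ=true).

3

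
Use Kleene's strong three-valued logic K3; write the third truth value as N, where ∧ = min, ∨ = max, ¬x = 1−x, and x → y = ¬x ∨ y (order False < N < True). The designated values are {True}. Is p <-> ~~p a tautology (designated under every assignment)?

No

Countermodel: p=N gives N, which is not designated.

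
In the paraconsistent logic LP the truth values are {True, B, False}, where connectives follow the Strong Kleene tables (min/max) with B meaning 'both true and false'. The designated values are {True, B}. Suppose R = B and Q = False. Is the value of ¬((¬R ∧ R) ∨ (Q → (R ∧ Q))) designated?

¬R = ¬B = B
¬R ∧ R = B ∧ B = B
R ∧ Q = B ∧ False = False
Q → (R ∧ Q) = False → False = True
(¬R ∧ R) ∨ (Q → (R ∧ Q)) = B ∨ True = True
¬((¬R ∧ R) ∨ (Q → (R ∧ Q))) = ¬True = False
False ∉ {True, B}.

No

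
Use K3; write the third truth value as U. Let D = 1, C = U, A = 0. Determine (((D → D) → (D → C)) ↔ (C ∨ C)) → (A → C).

D → D = 1 → 1 = 1
D → C = 1 → U = U
(D → D) → (D → C) = 1 → U = U
C ∨ C = U ∨ U = U
((D → D) → (D → C)) ↔ (C ∨ C) = U ↔ U = U
A → C = 0 → U = 1
(((D → D) → (D → C)) ↔ (C ∨ C)) → (A → C) = U → 1 = 1

1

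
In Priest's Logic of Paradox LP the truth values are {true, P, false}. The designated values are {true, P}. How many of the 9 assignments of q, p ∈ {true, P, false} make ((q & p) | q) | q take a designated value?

Of the 9 assignments, 6 give a value in {true, P}.

6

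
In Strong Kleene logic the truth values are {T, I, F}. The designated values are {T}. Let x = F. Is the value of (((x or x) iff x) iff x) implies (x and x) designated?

x or x = F or F = F
(x or x) iff x = F iff F = T
((x or x) iff x) iff x = T iff F = F
x and x = F and F = F
(((x or x) iff x) iff x) implies (x and x) = F implies F = T
T ∈ {T}.

Yes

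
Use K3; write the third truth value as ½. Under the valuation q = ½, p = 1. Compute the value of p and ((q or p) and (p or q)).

q or p = ½ or 1 = 1
p or q = 1 or ½ = 1
(q or p) and (p or q) = 1 and 1 = 1
p and ((q or p) and (p or q)) = 1 and 1 = 1

1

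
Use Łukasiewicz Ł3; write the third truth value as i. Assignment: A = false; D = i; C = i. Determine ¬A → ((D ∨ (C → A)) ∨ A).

i

¬A = ¬false = true
C → A = i → false = i  [min(1, 1−½+0)]
D ∨ (C → A) = i ∨ i = i
(D ∨ (C → A)) ∨ A = i ∨ false = i
¬A → ((D ∨ (C → A)) ∨ A) = true → i = i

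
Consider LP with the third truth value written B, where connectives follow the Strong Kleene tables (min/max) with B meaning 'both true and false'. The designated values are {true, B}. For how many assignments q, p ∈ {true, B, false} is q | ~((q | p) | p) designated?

8

Of the 9 assignments, 8 give a value in {true, B}.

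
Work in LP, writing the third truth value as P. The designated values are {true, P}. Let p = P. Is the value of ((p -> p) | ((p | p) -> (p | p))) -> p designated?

Yes

p -> p = P -> P = P  [~P | P]
p | p = P | P = P
p | p = P | P = P
(p | p) -> (p | p) = P -> P = P
(p -> p) | ((p | p) -> (p | p)) = P | P = P
((p -> p) | ((p | p) -> (p | p))) -> p = P -> P = P
P ∈ {true, P}.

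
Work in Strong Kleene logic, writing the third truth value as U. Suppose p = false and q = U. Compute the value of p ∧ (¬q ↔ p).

¬q = ¬U = U
¬q ↔ p = U ↔ false = U
p ∧ (¬q ↔ p) = false ∧ U = false

false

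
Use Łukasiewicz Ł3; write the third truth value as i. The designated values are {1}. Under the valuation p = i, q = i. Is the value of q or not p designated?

not p = not i = i
q or not p = i or i = i
i ∉ {1}.

No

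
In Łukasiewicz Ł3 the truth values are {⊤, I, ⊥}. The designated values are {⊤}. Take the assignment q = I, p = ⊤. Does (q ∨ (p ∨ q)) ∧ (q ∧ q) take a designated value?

No

p ∨ q = ⊤ ∨ I = ⊤
q ∨ (p ∨ q) = I ∨ ⊤ = ⊤
q ∧ q = I ∧ I = I
(q ∨ (p ∨ q)) ∧ (q ∧ q) = ⊤ ∧ I = I
I ∉ {⊤}.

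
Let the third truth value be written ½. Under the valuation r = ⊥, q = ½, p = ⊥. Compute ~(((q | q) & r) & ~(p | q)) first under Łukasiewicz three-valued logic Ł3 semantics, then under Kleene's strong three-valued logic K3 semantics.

⊤; ⊤

In Łukasiewicz three-valued logic Ł3: q | q = ½ | ½ = ½
(q | q) & r = ½ & ⊥ = ⊥
p | q = ⊥ | ½ = ½
~(p | q) = ~½ = ½
((q | q) & r) & ~(p | q) = ⊥ & ½ = ⊥
~(((q | q) & r) & ~(p | q)) = ~⊥ = ⊤
In Kleene's strong three-valued logic K3: q | q = ½ | ½ = ½
(q | q) & r = ½ & ⊥ = ⊥
p | q = ⊥ | ½ = ½
~(p | q) = ~½ = ½
((q | q) & r) & ~(p | q) = ⊥ & ½ = ⊥
~(((q | q) & r) & ~(p | q)) = ~⊥ = ⊤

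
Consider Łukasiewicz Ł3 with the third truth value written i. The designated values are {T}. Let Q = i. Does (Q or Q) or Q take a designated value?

Q or Q = i or i = i
(Q or Q) or Q = i or i = i
i ∉ {T}.

No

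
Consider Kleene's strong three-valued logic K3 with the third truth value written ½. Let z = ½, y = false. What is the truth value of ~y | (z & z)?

~y = ~false = true
z & z = ½ & ½ = ½
~y | (z & z) = true | ½ = true

true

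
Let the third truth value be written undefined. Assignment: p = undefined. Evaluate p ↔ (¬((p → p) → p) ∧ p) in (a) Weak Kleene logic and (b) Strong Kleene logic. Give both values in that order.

In Weak Kleene logic: p → p = undefined → undefined = undefined  [any arg is the third value ⇒ result is the third value]
(p → p) → p = undefined → undefined = undefined
¬((p → p) → p) = ¬undefined = undefined
¬((p → p) → p) ∧ p = undefined ∧ undefined = undefined
p ↔ (¬((p → p) → p) ∧ p) = undefined ↔ undefined = undefined
In Strong Kleene logic: p → p = undefined → undefined = undefined  [¬undefined ∨ undefined]
(p → p) → p = undefined → undefined = undefined
¬((p → p) → p) = ¬undefined = undefined
¬((p → p) → p) ∧ p = undefined ∧ undefined = undefined
p ↔ (¬((p → p) → p) ∧ p) = undefined ↔ undefined = undefined

undefined; undefined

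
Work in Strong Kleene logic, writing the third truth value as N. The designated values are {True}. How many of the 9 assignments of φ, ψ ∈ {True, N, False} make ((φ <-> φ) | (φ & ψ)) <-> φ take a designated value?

3

Designated under: (φ=True, ψ=True); (φ=True, ψ=N); (φ=True, ψ=False).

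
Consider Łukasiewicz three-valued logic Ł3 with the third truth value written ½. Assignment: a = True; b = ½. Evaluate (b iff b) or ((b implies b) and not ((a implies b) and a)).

b iff b = ½ iff ½ = True  [1 − |½−½|]
b implies b = ½ implies ½ = True
a implies b = True implies ½ = ½
(a implies b) and a = ½ and True = ½
not ((a implies b) and a) = not ½ = ½
(b implies b) and not ((a implies b) and a) = True and ½ = ½
(b iff b) or ((b implies b) and not ((a implies b) and a)) = True or ½ = True

True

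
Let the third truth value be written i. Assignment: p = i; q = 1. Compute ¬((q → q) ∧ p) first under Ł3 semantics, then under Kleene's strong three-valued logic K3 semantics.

i; i

In Ł3: q → q = 1 → 1 = 1
(q → q) ∧ p = 1 ∧ i = i
¬((q → q) ∧ p) = ¬i = i
In Kleene's strong three-valued logic K3: q → q = 1 → 1 = 1
(q → q) ∧ p = 1 ∧ i = i
¬((q → q) ∧ p) = ¬i = i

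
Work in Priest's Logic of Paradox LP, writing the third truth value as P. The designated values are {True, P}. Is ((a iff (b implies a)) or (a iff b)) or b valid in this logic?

Every assignment of a, b over {True, P, False} gives a value in {True, P}.
In particular, with a=P, b=P: ((a iff (b implies a)) or (a iff b)) or b = P.

Yes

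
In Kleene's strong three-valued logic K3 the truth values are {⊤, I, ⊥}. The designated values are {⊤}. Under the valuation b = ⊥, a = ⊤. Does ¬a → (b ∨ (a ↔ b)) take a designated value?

Yes

¬a = ¬⊤ = ⊥
a ↔ b = ⊤ ↔ ⊥ = ⊥
b ∨ (a ↔ b) = ⊥ ∨ ⊥ = ⊥
¬a → (b ∨ (a ↔ b)) = ⊥ → ⊥ = ⊤
⊤ ∈ {⊤}.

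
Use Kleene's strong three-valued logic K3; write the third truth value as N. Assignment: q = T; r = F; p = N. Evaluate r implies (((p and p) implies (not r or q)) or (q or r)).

p and p = N and N = N
not r = not F = T
not r or q = T or T = T
(p and p) implies (not r or q) = N implies T = T
q or r = T or F = T
((p and p) implies (not r or q)) or (q or r) = T or T = T
r implies (((p and p) implies (not r or q)) or (q or r)) = F implies T = T

T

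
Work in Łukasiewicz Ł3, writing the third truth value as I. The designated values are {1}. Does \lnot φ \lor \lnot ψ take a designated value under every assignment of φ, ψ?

No

Countermodel: φ=1, ψ=1 gives 0, which is not designated.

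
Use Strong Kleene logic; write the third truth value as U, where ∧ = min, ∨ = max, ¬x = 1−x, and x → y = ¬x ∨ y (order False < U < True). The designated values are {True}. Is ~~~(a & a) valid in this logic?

Countermodel: a=True gives False, which is not designated.

No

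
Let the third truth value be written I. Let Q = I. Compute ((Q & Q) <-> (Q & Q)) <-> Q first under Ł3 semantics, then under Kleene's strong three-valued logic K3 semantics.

I; I

In Ł3: Q & Q = I & I = I
Q & Q = I & I = I
(Q & Q) <-> (Q & Q) = I <-> I = 1  [1 − |½−½|]
((Q & Q) <-> (Q & Q)) <-> Q = 1 <-> I = I
In Kleene's strong three-valued logic K3: Q & Q = I & I = I
Q & Q = I & I = I
(Q & Q) <-> (Q & Q) = I <-> I = I
((Q & Q) <-> (Q & Q)) <-> Q = I <-> I = I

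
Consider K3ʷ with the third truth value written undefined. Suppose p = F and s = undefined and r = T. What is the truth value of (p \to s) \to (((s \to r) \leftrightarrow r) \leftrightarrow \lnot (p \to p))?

undefined

p \to s = F \to undefined = undefined  [any arg is the third value ⇒ result is the third value]
s \to r = undefined \to T = undefined
(s \to r) \leftrightarrow r = undefined \leftrightarrow T = undefined
p \to p = F \to F = T
\lnot (p \to p) = \lnot T = F
((s \to r) \leftrightarrow r) \leftrightarrow \lnot (p \to p) = undefined \leftrightarrow F = undefined
(p \to s) \to (((s \to r) \leftrightarrow r) \leftrightarrow \lnot (p \to p)) = undefined \to undefined = undefined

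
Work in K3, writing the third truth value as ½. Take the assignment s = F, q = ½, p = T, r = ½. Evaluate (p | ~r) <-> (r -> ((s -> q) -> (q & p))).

~r = ~½ = ½
p | ~r = T | ½ = T
s -> q = F -> ½ = T  [~F | ½]
q & p = ½ & T = ½
(s -> q) -> (q & p) = T -> ½ = ½
r -> ((s -> q) -> (q & p)) = ½ -> ½ = ½
(p | ~r) <-> (r -> ((s -> q) -> (q & p))) = T <-> ½ = ½

½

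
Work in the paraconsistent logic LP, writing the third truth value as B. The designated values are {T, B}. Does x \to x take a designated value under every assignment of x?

Yes

Every assignment of x over {T, B, F} gives a value in {T, B}.
In particular, with x=B: x \to x = B.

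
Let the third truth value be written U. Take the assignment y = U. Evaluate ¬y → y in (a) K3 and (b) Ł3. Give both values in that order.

U; true

In K3: ¬y = ¬U = U
¬y → y = U → U = U  [¬U ∨ U]
In Ł3: ¬y = ¬U = U
¬y → y = U → U = true  [min(1, 1−½+½)]
They differ because K3 and Ł3 treat U differently under implication.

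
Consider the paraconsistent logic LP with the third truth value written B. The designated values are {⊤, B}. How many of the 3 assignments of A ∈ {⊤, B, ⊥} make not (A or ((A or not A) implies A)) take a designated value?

2

A=⊤: ⊥ ·
A=B: B ✓
A=⊥: ⊤ ✓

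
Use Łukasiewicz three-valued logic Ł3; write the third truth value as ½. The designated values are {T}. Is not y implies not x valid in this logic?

No

Countermodel: y=½, x=T gives ½, which is not designated.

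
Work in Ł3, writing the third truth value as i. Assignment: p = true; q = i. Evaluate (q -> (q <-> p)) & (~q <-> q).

true

q <-> p = i <-> true = i  [1 − |½−1|]
q -> (q <-> p) = i -> i = true
~q = ~i = i
~q <-> q = i <-> i = true
(q -> (q <-> p)) & (~q <-> q) = true & true = true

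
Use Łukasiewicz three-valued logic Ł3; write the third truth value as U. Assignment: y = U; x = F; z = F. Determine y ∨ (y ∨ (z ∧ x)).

z ∧ x = F ∧ F = F
y ∨ (z ∧ x) = U ∨ F = U
y ∨ (y ∨ (z ∧ x)) = U ∨ U = U

U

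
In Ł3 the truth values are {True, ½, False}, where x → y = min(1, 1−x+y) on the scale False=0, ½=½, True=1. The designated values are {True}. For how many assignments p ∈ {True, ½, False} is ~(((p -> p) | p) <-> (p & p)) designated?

p=True: False ·
p=½: ½ ·
p=False: True ✓

1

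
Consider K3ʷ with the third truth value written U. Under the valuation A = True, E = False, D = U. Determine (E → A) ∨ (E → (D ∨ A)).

U

E → A = False → True = True
D ∨ A = U ∨ True = U
E → (D ∨ A) = False → U = U  [any arg is the third value ⇒ result is the third value]
(E → A) ∨ (E → (D ∨ A)) = True ∨ U = U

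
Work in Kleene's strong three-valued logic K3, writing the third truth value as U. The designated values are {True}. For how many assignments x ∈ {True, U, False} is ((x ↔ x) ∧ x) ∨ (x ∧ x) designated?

1

x=True: True ✓
x=U: U ·
x=False: False ·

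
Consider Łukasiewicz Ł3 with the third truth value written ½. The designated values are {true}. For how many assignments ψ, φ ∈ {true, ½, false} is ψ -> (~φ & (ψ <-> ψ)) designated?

Of the 9 assignments, 6 give a value in {true}.

6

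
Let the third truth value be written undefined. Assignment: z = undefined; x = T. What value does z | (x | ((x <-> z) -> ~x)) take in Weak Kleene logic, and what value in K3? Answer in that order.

undefined; T

In Weak Kleene logic: x <-> z = T <-> undefined = undefined
~x = ~T = F
(x <-> z) -> ~x = undefined -> F = undefined  [any arg is the third value ⇒ result is the third value]
x | ((x <-> z) -> ~x) = T | undefined = undefined
z | (x | ((x <-> z) -> ~x)) = undefined | undefined = undefined
In K3: x <-> z = T <-> undefined = undefined
~x = ~T = F
(x <-> z) -> ~x = undefined -> F = undefined  [~undefined | F]
x | ((x <-> z) -> ~x) = T | undefined = T
z | (x | ((x <-> z) -> ~x)) = undefined | T = T
They differ because Weak Kleene logic and K3 treat undefined differently under the binary connectives.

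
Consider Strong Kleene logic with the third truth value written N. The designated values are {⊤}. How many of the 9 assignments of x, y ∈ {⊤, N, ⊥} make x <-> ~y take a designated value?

2

Designated under: (x=⊤, y=⊥); (x=⊥, y=⊤).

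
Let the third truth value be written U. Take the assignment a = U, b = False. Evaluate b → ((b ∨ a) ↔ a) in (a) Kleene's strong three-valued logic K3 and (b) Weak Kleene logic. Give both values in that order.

True; U

In Kleene's strong three-valued logic K3: b ∨ a = False ∨ U = U
(b ∨ a) ↔ a = U ↔ U = U
b → ((b ∨ a) ↔ a) = False → U = True  [¬False ∨ U]
In Weak Kleene logic: b ∨ a = False ∨ U = U
(b ∨ a) ↔ a = U ↔ U = U
b → ((b ∨ a) ↔ a) = False → U = U  [any arg is the third value ⇒ result is the third value]
They differ because Kleene's strong three-valued logic K3 and Weak Kleene logic treat U differently under the binary connectives.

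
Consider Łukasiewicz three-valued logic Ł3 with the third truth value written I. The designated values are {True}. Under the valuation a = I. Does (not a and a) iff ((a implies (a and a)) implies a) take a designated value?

Yes

not a = not I = I
not a and a = I and I = I
a and a = I and I = I
a implies (a and a) = I implies I = True  [min(1, 1−½+½)]
(a implies (a and a)) implies a = True implies I = I
(not a and a) iff ((a implies (a and a)) implies a) = I iff I = True
True ∈ {True}.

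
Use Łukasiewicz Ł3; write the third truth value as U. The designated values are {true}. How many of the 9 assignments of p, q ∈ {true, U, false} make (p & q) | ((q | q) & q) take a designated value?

3

Designated under: (p=true, q=true); (p=U, q=true); (p=false, q=true).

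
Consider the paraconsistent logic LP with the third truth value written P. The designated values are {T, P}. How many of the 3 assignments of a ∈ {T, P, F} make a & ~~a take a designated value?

2

a=T: T ✓
a=P: P ✓
a=F: F ·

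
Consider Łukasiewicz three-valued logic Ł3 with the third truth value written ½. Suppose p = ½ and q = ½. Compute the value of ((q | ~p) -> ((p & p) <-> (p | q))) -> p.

~p = ~½ = ½
q | ~p = ½ | ½ = ½
p & p = ½ & ½ = ½
p | q = ½ | ½ = ½
(p & p) <-> (p | q) = ½ <-> ½ = True  [1 − |½−½|]
(q | ~p) -> ((p & p) <-> (p | q)) = ½ -> True = True
((q | ~p) -> ((p & p) <-> (p | q))) -> p = True -> ½ = ½

½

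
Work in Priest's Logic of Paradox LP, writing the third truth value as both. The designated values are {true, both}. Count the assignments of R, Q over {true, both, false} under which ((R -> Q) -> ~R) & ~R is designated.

Of the 9 assignments, 6 give a value in {true, both}.

6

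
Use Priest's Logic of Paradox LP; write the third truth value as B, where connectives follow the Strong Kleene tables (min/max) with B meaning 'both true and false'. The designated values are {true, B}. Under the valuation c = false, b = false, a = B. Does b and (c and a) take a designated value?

No

c and a = false and B = false
b and (c and a) = false and false = false
false ∉ {true, B}.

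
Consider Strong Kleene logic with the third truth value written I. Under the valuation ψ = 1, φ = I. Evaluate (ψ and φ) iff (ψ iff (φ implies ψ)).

ψ and φ = 1 and I = I
φ implies ψ = I implies 1 = 1  [not I or 1]
ψ iff (φ implies ψ) = 1 iff 1 = 1
(ψ and φ) iff (ψ iff (φ implies ψ)) = I iff 1 = I

I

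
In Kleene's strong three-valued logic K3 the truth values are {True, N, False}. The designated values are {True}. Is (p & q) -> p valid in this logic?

No

Countermodel: p=N, q=True gives N, which is not designated.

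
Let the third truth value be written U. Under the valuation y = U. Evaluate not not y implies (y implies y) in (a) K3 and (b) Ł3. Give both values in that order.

U; true

In K3: not y = not U = U
not not y = not U = U
y implies y = U implies U = U  [not U or U]
not not y implies (y implies y) = U implies U = U
In Ł3: not y = not U = U
not not y = not U = U
y implies y = U implies U = true
not not y implies (y implies y) = U implies true = true
They differ because K3 and Ł3 treat U differently under implication.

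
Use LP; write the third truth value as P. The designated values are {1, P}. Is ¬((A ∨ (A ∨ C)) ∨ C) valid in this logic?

Countermodel: A=1, C=1 gives 0, which is not designated.

No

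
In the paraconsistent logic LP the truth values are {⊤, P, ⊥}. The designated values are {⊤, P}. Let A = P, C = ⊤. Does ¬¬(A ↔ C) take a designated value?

A ↔ C = P ↔ ⊤ = P
¬(A ↔ C) = ¬P = P
¬¬(A ↔ C) = ¬P = P
P ∈ {⊤, P}.

Yes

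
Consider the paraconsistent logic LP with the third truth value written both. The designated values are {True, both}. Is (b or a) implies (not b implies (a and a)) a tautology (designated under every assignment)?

Yes

Every assignment of b, a over {True, both, False} gives a value in {True, both}.
In particular, with b=both, a=both: (b or a) implies (not b implies (a and a)) = both.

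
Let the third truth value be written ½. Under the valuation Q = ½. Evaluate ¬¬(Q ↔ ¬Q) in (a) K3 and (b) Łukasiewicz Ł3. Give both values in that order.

In K3: ¬Q = ¬½ = ½
Q ↔ ¬Q = ½ ↔ ½ = ½
¬(Q ↔ ¬Q) = ¬½ = ½
¬¬(Q ↔ ¬Q) = ¬½ = ½
In Łukasiewicz Ł3: ¬Q = ¬½ = ½
Q ↔ ¬Q = ½ ↔ ½ = True
¬(Q ↔ ¬Q) = ¬True = False
¬¬(Q ↔ ¬Q) = ¬False = True
They differ because K3 and Łukasiewicz Ł3 treat ½ differently under implication.

½; True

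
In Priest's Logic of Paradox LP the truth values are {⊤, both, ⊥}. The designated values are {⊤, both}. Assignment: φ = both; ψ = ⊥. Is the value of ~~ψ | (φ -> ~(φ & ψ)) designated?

~ψ = ~⊥ = ⊤
~~ψ = ~⊤ = ⊥
φ & ψ = both & ⊥ = ⊥
~(φ & ψ) = ~⊥ = ⊤
φ -> ~(φ & ψ) = both -> ⊤ = ⊤
~~ψ | (φ -> ~(φ & ψ)) = ⊥ | ⊤ = ⊤
⊤ ∈ {⊤, both}.

Yes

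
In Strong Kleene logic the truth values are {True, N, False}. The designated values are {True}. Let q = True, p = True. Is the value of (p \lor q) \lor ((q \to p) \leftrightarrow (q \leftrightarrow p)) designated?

p \lor q = True \lor True = True
q \to p = True \to True = True
q \leftrightarrow p = True \leftrightarrow True = True
(q \to p) \leftrightarrow (q \leftrightarrow p) = True \leftrightarrow True = True
(p \lor q) \lor ((q \to p) \leftrightarrow (q \leftrightarrow p)) = True \lor True = True
True ∈ {True}.

Yes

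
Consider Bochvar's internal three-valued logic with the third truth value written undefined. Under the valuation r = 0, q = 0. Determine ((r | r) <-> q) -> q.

r | r = 0 | 0 = 0
(r | r) <-> q = 0 <-> 0 = 1
((r | r) <-> q) -> q = 1 -> 0 = 0

0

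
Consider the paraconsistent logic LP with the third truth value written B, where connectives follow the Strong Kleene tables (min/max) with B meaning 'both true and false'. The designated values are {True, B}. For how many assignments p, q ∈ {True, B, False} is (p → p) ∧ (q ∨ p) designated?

Of the 9 assignments, 8 give a value in {True, B}.

8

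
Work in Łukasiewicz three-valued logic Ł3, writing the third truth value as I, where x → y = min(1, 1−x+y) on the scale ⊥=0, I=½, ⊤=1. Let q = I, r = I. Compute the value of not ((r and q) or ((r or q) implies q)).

r and q = I and I = I
r or q = I or I = I
(r or q) implies q = I implies I = ⊤
(r and q) or ((r or q) implies q) = I or ⊤ = ⊤
not ((r and q) or ((r or q) implies q)) = not ⊤ = ⊥

⊥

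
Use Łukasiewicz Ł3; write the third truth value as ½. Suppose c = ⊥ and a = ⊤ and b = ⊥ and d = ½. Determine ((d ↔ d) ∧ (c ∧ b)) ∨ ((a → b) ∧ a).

⊥

d ↔ d = ½ ↔ ½ = ⊤  [1 − |½−½|]
c ∧ b = ⊥ ∧ ⊥ = ⊥
(d ↔ d) ∧ (c ∧ b) = ⊤ ∧ ⊥ = ⊥
a → b = ⊤ → ⊥ = ⊥
(a → b) ∧ a = ⊥ ∧ ⊤ = ⊥
((d ↔ d) ∧ (c ∧ b)) ∨ ((a → b) ∧ a) = ⊥ ∨ ⊥ = ⊥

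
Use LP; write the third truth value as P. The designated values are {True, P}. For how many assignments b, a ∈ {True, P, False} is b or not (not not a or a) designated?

Of the 9 assignments, 8 give a value in {True, P}.

8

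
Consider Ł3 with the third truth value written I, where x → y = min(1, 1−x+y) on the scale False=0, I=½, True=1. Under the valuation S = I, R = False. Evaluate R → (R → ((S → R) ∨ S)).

S → R = I → False = I
(S → R) ∨ S = I ∨ I = I
R → ((S → R) ∨ S) = False → I = True
R → (R → ((S → R) ∨ S)) = False → True = True

True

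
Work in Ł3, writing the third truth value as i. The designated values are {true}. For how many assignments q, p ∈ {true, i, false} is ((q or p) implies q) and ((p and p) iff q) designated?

Designated under: (q=true, p=true); (q=i, p=i); (q=false, p=false).

3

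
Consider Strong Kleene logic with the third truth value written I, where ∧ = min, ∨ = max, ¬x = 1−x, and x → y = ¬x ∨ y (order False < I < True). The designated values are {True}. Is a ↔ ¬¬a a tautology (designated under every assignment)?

Countermodel: a=I gives I, which is not designated.

No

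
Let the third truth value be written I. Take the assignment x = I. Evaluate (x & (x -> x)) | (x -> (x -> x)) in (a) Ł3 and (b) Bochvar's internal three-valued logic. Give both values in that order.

T; I

In Ł3: x -> x = I -> I = T
x & (x -> x) = I & T = I
x -> x = I -> I = T
x -> (x -> x) = I -> T = T
(x & (x -> x)) | (x -> (x -> x)) = I | T = T
In Bochvar's internal three-valued logic: x -> x = I -> I = I  [any arg is the third value ⇒ result is the third value]
x & (x -> x) = I & I = I
x -> x = I -> I = I
x -> (x -> x) = I -> I = I
(x & (x -> x)) | (x -> (x -> x)) = I | I = I
They differ because Ł3 and Bochvar's internal three-valued logic treat I differently under the binary connectives.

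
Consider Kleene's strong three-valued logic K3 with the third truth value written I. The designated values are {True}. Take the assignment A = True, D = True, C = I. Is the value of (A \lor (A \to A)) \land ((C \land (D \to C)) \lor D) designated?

A \to A = True \to True = True
A \lor (A \to A) = True \lor True = True
D \to C = True \to I = I  [\lnot True \lor I]
C \land (D \to C) = I \land I = I
(C \land (D \to C)) \lor D = I \lor True = True
(A \lor (A \to A)) \land ((C \land (D \to C)) \lor D) = True \land True = True
True ∈ {True}.

Yes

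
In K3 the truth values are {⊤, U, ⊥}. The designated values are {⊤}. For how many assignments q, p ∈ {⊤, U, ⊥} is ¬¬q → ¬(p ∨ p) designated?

5

Of the 9 assignments, 5 give a value in {⊤}.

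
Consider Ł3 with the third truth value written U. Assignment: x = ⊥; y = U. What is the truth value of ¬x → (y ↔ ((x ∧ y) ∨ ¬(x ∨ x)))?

U

¬x = ¬⊥ = ⊤
x ∧ y = ⊥ ∧ U = ⊥
x ∨ x = ⊥ ∨ ⊥ = ⊥
¬(x ∨ x) = ¬⊥ = ⊤
(x ∧ y) ∨ ¬(x ∨ x) = ⊥ ∨ ⊤ = ⊤
y ↔ ((x ∧ y) ∨ ¬(x ∨ x)) = U ↔ ⊤ = U  [1 − |½−1|]
¬x → (y ↔ ((x ∧ y) ∨ ¬(x ∨ x))) = ⊤ → U = U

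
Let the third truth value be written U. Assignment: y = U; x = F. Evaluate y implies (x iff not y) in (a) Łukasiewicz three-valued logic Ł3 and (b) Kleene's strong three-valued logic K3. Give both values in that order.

T; U

In Łukasiewicz three-valued logic Ł3: not y = not U = U
x iff not y = F iff U = U  [1 − |0−½|]
y implies (x iff not y) = U implies U = T
In Kleene's strong three-valued logic K3: not y = not U = U
x iff not y = F iff U = U
y implies (x iff not y) = U implies U = U  [not U or U]
They differ because Łukasiewicz three-valued logic Ł3 and Kleene's strong three-valued logic K3 treat U differently under implication.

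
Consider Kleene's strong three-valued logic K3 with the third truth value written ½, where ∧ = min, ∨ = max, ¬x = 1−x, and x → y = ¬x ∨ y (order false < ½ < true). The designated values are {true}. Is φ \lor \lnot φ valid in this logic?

Countermodel: φ=½ gives ½, which is not designated.

No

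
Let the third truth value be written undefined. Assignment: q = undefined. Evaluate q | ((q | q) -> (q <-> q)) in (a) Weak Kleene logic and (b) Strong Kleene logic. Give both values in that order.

In Weak Kleene logic: q | q = undefined | undefined = undefined
q <-> q = undefined <-> undefined = undefined
(q | q) -> (q <-> q) = undefined -> undefined = undefined  [any arg is the third value ⇒ result is the third value]
q | ((q | q) -> (q <-> q)) = undefined | undefined = undefined
In Strong Kleene logic: q | q = undefined | undefined = undefined
q <-> q = undefined <-> undefined = undefined
(q | q) -> (q <-> q) = undefined -> undefined = undefined  [~undefined | undefined]
q | ((q | q) -> (q <-> q)) = undefined | undefined = undefined

undefined; undefined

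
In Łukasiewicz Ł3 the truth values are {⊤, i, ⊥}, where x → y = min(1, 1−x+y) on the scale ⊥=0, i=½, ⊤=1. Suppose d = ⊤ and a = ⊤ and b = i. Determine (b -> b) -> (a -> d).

b -> b = i -> i = ⊤  [min(1, 1−½+½)]
a -> d = ⊤ -> ⊤ = ⊤
(b -> b) -> (a -> d) = ⊤ -> ⊤ = ⊤

⊤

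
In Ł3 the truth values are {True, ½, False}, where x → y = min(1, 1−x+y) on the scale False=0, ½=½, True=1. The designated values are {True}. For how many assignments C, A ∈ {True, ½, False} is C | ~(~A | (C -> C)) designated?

Designated under: (C=True, A=True); (C=True, A=½); (C=True, A=False).

3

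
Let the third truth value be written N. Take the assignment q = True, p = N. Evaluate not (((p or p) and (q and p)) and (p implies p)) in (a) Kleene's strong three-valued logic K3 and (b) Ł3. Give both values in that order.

N; N

In Kleene's strong three-valued logic K3: p or p = N or N = N
q and p = True and N = N
(p or p) and (q and p) = N and N = N
p implies p = N implies N = N
((p or p) and (q and p)) and (p implies p) = N and N = N
not (((p or p) and (q and p)) and (p implies p)) = not N = N
In Ł3: p or p = N or N = N
q and p = True and N = N
(p or p) and (q and p) = N and N = N
p implies p = N implies N = True  [min(1, 1−½+½)]
((p or p) and (q and p)) and (p implies p) = N and True = N
not (((p or p) and (q and p)) and (p implies p)) = not N = N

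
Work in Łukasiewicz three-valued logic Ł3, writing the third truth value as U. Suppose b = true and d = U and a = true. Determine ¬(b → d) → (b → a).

b → d = true → U = U  [min(1, 1−1+½)]
¬(b → d) = ¬U = U
b → a = true → true = true
¬(b → d) → (b → a) = U → true = true

true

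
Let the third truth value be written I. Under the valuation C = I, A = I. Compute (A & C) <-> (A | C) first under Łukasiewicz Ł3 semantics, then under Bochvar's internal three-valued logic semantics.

In Łukasiewicz Ł3: A & C = I & I = I
A | C = I | I = I
(A & C) <-> (A | C) = I <-> I = true  [1 − |½−½|]
In Bochvar's internal three-valued logic: A & C = I & I = I
A | C = I | I = I
(A & C) <-> (A | C) = I <-> I = I
They differ because Łukasiewicz Ł3 and Bochvar's internal three-valued logic treat I differently under the binary connectives.

true; I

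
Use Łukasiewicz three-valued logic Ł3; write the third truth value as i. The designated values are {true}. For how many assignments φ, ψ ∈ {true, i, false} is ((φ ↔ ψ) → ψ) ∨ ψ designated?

6

Of the 9 assignments, 6 give a value in {true}.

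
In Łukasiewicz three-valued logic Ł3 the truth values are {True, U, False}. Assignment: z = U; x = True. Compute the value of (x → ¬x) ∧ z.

¬x = ¬True = False
x → ¬x = True → False = False
(x → ¬x) ∧ z = False ∧ U = False

False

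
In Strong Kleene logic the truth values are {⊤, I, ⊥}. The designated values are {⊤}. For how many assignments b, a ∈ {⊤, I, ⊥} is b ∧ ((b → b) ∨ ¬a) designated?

3

Designated under: (b=⊤, a=⊤); (b=⊤, a=I); (b=⊤, a=⊥).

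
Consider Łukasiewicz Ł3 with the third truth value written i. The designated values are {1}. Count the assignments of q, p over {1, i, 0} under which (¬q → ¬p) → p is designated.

4

Designated under: (q=1, p=1); (q=i, p=1); (q=0, p=1); (q=0, p=i).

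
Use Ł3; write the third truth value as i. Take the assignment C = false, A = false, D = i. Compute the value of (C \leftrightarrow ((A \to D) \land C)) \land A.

A \to D = false \to i = true  [min(1, 1−0+½)]
(A \to D) \land C = true \land false = false
C \leftrightarrow ((A \to D) \land C) = false \leftrightarrow false = true
(C \leftrightarrow ((A \to D) \land C)) \land A = true \land false = false

false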